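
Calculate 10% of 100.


Convert percentage to decimal:
10% = 0.1
Multiply:
100 x 0.1 = 10

10


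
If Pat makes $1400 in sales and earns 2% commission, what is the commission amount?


Convert rate to decimal:
2% = 0.02
Multiply by sales:
$1400 x 0.02 = $28

$28


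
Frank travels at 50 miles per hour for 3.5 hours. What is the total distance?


Use the formula: distance = speed x time
Speed = 50 mph, Time = 3.5 hours
50 x 3.5 = 175 miles

175 miles


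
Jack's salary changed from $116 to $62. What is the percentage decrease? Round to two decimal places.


Find the absolute change:
|62 - 116| = 54
Divide by original and multiply by 100:
54 / 116 x 100 = 46.5517...% ≈ 46.55%

46.55%


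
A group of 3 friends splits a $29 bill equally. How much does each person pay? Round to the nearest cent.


Total bill: $29
Number of people: 3
Each pays: $29 / 3 = $9.6666... ≈ $9.67

$9.67


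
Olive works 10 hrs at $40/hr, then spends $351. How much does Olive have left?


Calculate earnings:
10 x $40 = $400
Subtract spending:
$400 - $351 = $49

$49


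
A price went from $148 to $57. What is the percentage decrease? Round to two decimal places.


Find the absolute change:
|57 - 148| = 91
Divide by original and multiply by 100:
91 / 148 x 100 = 61.4864...% ≈ 61.49%

61.49%


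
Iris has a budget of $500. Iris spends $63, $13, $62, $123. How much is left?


Add up expenses:
$63 + $13 + $62 + $123 = $261
Subtract from budget:
$500 - $261 = $239

$239


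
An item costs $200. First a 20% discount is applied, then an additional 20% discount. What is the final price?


First discount:
20% of $200 = $40
Price after first discount:
$200 - $40 = $160
Second discount:
20% of $160 = $32
Final price:
$160 - $32 = $128

$128


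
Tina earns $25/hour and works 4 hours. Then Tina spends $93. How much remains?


Calculate earnings:
4 x $25 = $100
Subtract spending:
$100 - $93 = $7

$7


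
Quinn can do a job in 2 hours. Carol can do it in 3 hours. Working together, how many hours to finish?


Quinn's rate: 1/2 of the job per hour
Carol's rate: 1/3 of the job per hour
Combined rate: 1/2 + 1/3 = 5/6 per hour
Time = 1 / (5/6) = 6/5 = 1.2 hours

1.2 hours


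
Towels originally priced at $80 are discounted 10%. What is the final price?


Calculate the discount amount:
10% of $80 = $8
Subtract from original:
$80 - $8 = $72

$72


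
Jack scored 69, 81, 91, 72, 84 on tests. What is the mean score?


Add the scores:
69 + 81 + 91 + 72 + 84 = 397
Divide by the number of tests:
397 / 5 = 79.4

79.4


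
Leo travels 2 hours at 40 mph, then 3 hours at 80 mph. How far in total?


Leg 1 distance:
40 x 2 = 80 miles
Leg 2 distance:
80 x 3 = 240 miles
Total distance:
80 + 240 = 320 miles

320 miles


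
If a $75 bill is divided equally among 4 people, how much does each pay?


Total bill: $75
Number of people: 4
Each pays: $75 / 4 = $18.75

$18.75


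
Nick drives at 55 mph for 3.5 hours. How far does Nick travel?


Use the formula: distance = speed x time
Speed = 55 mph, Time = 3.5 hours
55 x 3.5 = 192.5 miles

192.5 miles


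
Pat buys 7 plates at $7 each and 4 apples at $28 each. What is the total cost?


Cost of plates:
7 x $7 = $49
Cost of apples:
4 x $28 = $112
Add both:
$49 + $112 = $161

$161


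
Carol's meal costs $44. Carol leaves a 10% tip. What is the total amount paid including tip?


Calculate the tip:
10% of $44 = $4.40
Add tip to meal cost:
$44 + $4.40 = $48.40

$48.40


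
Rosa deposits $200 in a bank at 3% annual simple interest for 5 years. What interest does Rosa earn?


Use the formula I = P x R x T / 100
P x R x T = 200 x 3 x 5 = 3000
I = 3000 / 100 = $30

$30


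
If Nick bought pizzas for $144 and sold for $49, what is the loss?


Selling price = $49
Cost price = $144
Loss = cost price - selling price:
Loss = $144 - $49 = $95

$95


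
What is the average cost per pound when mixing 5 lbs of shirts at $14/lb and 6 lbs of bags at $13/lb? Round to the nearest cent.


Cost of shirts:
5 x $14 = $70
Cost of bags:
6 x $13 = $78
Total cost: $70 + $78 = $148
Total weight: 11 lbs
Average: $148 / 11 = $13.4545... ≈ $13.45/lb

$13.45/lb


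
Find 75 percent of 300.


Convert percentage to decimal:
75% = 0.75
Multiply:
300 x 0.75 = 225

225


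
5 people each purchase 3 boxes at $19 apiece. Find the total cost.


Cost per person:
3 x $19 = $57
Group total:
5 x $57 = $285

$285


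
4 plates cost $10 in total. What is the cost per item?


Total cost: $10
Number of items: 4
Unit price: $10 / 4 = $2.50

$2.50


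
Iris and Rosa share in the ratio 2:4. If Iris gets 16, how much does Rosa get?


Find the multiplier:
16 / 2 = 8
Apply to Rosa's share:
4 x 8 = 32

32


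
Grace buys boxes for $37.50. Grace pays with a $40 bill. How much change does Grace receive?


Start with the amount paid:
$40
Subtract the price:
$40 - $37.50 = $2.50

$2.50


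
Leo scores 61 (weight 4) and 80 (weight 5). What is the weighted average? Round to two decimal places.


Weighted sum:
4 x 61 + 5 x 80 = 644
Total weight:
4 + 5 = 9
Weighted average:
644 / 9 = 71.5555... ≈ 71.56

71.56


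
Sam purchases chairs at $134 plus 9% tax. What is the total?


Calculate the tax:
9% of $134 = $12.06
Add tax to price:
$134 + $12.06 = $146.06

$146.06


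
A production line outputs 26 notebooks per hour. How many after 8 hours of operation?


Production rate: 26 notebooks per hour
Time: 8 hours
Total: 26 x 8 = 208 notebooks

208 notebooks


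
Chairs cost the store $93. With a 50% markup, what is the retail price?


Calculate the markup amount:
50% of $93 = $46.50
Add to cost:
$93 + $46.50 = $139.50

$139.50


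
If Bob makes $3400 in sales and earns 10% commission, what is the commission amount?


Convert rate to decimal:
10% = 0.1
Multiply by sales:
$3400 x 0.1 = $340

$340


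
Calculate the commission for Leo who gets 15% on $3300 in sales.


Convert rate to decimal:
15% = 0.15
Multiply by sales:
$3300 x 0.15 = $495

$495


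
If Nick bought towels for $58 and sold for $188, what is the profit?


Selling price = $188
Cost price = $58
Profit = selling price - cost price:
Profit = $188 - $58 = $130

$130


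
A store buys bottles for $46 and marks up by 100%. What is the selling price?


Calculate the markup amount:
100% of $46 = $46
Add to cost:
$46 + $46 = $92

$92


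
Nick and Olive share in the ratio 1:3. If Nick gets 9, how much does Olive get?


Find the multiplier:
9 / 1 = 9
Apply to Olive's share:
3 x 9 = 27

27


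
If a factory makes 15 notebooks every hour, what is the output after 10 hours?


Production rate: 15 notebooks per hour
Time: 10 hours
Total: 15 x 10 = 150 notebooks

150 notebooks


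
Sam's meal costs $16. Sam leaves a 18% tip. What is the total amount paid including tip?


Calculate the tip:
18% of $16 = $2.88
Add tip to meal cost:
$16 + $2.88 = $18.88

$18.88


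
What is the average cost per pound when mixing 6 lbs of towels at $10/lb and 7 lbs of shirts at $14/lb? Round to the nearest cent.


Cost of towels:
6 x $10 = $60
Cost of shirts:
7 x $14 = $98
Total cost: $60 + $98 = $158
Total weight: 13 lbs
Average: $158 / 13 = $12.1538... ≈ $12.15/lb

$12.15/lb


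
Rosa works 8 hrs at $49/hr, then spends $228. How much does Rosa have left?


Calculate earnings:
8 x $49 = $392
Subtract spending:
$392 - $228 = $164

$164


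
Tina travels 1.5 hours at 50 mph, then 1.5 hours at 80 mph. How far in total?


Leg 1 distance:
50 x 1.5 = 75 miles
Leg 2 distance:
80 x 1.5 = 120 miles
Total distance:
75 + 120 = 195 miles

195 miles


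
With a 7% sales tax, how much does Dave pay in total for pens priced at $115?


Calculate the tax:
7% of $115 = $8.05
Add tax to price:
$115 + $8.05 = $123.05

$123.05


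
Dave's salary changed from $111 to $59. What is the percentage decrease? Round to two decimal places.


Find the absolute change:
|59 - 111| = 52
Divide by original and multiply by 100:
52 / 111 x 100 = 46.8468...% ≈ 46.85%

46.85%


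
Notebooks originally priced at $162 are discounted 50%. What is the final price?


Calculate the discount amount:
50% of $162 = $81
Subtract from original:
$162 - $81 = $81

$81


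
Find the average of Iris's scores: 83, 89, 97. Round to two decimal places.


Add the scores:
83 + 89 + 97 = 269
Divide by the number of tests:
269 / 3 = 89.6666... ≈ 89.67

89.67


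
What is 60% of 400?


Convert percentage to decimal:
60% = 0.6
Multiply:
400 x 0.6 = 240

240


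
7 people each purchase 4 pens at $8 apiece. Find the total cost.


Cost per person:
4 x $8 = $32
Group total:
7 x $32 = $224

$224


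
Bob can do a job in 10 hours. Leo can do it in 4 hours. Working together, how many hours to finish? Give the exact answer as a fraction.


Bob's rate: 1/10 of the job per hour
Leo's rate: 1/4 of the job per hour
Combined rate: 1/10 + 1/4 = 7/20 per hour
Time = 1 / (7/20) = 20/7 hours (≈ 2.86 hours)

20/7 hours


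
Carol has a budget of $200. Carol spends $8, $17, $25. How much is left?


Add up expenses:
$8 + $17 + $25 = $50
Subtract from budget:
$200 - $50 = $150

$150


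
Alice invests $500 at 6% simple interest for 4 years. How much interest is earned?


Use the formula I = P x R x T / 100
P x R x T = 500 x 6 x 4 = 12000
I = 12000 / 100 = $120

$120


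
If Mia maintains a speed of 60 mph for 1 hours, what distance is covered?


Use the formula: distance = speed x time
Speed = 60 mph, Time = 1 hours
60 x 1 = 60 miles

60 miles


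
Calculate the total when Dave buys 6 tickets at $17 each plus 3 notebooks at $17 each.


Cost of tickets:
6 x $17 = $102
Cost of notebooks:
3 x $17 = $51
Add both:
$102 + $51 = $153

$153


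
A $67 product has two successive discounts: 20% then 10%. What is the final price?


First discount:
20% of $67 = $13.40
Price after first discount:
$67 - $13.40 = $53.60
Second discount:
10% of $53.60 = $5.36
Final price:
$53.60 - $5.36 = $48.24

$48.24


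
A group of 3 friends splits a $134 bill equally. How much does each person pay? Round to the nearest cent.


Total bill: $134
Number of people: 3
Each pays: $134 / 3 = $44.6666... ≈ $44.67

$44.67


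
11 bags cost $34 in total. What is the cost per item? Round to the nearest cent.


Total cost: $34
Number of items: 11
Unit price: $34 / 11 = $3.0909... ≈ $3.09

$3.09


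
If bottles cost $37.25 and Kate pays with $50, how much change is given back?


Start with the amount paid:
$50
Subtract the price:
$50 - $37.25 = $12.75

$12.75


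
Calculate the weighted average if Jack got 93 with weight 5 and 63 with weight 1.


Weighted sum:
5 x 93 + 1 x 63 = 528
Total weight:
5 + 1 = 6
Weighted average:
528 / 6 = 88

88


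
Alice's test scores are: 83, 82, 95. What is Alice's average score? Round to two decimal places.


Add the scores:
83 + 82 + 95 = 260
Divide by the number of tests:
260 / 3 = 86.6666... ≈ 86.67

86.67


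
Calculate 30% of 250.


Convert percentage to decimal:
30% = 0.3
Multiply:
250 x 0.3 = 75

75


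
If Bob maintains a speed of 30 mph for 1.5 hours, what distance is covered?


Use the formula: distance = speed x time
Speed = 30 mph, Time = 1.5 hours
30 x 1.5 = 45 miles

45 miles


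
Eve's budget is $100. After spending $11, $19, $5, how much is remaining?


Add up expenses:
$11 + $19 + $5 = $35
Subtract from budget:
$100 - $35 = $65

$65


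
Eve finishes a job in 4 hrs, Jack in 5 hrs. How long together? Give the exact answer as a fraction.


Eve's rate: 1/4 of the job per hour
Jack's rate: 1/5 of the job per hour
Combined rate: 1/4 + 1/5 = 9/20 per hour
Time = 1 / (9/20) = 20/9 hours (≈ 2.22 hours)

20/9 hours


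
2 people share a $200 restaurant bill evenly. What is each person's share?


Total bill: $200
Number of people: 2
Each pays: $200 / 2 = $100

$100


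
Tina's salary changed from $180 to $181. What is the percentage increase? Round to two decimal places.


Find the absolute change:
|181 - 180| = 1
Divide by original and multiply by 100:
1 / 180 x 100 = 0.5555...% ≈ 0.56%

0.56%


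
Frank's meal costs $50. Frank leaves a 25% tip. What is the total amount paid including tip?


Calculate the tip:
25% of $50 = $12.50
Add tip to meal cost:
$50 + $12.50 = $62.50

$62.50


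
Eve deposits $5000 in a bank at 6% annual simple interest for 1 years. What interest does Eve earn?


Use the formula I = P x R x T / 100
P x R x T = 5000 x 6 x 1 = 30000
I = 30000 / 100 = $300

$300


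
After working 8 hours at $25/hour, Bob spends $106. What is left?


Calculate earnings:
8 x $25 = $200
Subtract spending:
$200 - $106 = $94

$94


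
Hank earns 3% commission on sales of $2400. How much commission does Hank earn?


Convert rate to decimal:
3% = 0.03
Multiply by sales:
$2400 x 0.03 = $72

$72


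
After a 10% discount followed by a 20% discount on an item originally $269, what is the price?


First discount:
10% of $269 = $26.90
Price after first discount:
$269 - $26.90 = $242.10
Second discount:
20% of $242.10 = $48.42
Final price:
$242.10 - $48.42 = $193.68

$193.68


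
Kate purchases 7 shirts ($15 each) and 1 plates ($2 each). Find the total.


Cost of shirts:
7 x $15 = $105
Cost of plates:
1 x $2 = $2
Add both:
$105 + $2 = $107

$107


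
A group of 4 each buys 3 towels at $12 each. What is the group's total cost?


Cost per person:
3 x $12 = $36
Group total:
4 x $36 = $144

$144


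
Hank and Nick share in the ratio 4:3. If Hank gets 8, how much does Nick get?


Find the multiplier:
8 / 4 = 2
Apply to Nick's share:
3 x 2 = 6

6


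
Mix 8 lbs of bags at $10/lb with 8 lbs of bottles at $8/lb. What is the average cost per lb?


Cost of bags:
8 x $10 = $80
Cost of bottles:
8 x $8 = $64
Total cost: $80 + $64 = $144
Total weight: 16 lbs
Average: $144 / 16 = $9/lb

$9/lb


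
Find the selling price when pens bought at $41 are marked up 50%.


Calculate the markup amount:
50% of $41 = $20.50
Add to cost:
$41 + $20.50 = $61.50

$61.50


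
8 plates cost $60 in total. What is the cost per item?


Total cost: $60
Number of items: 8
Unit price: $60 / 8 = $7.50

$7.50


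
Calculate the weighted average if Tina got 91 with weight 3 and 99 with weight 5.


Weighted sum:
3 x 91 + 5 x 99 = 768
Total weight:
3 + 5 = 8
Weighted average:
768 / 8 = 96

96


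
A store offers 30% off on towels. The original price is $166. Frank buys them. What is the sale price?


Calculate the discount amount:
30% of $166 = $49.80
Subtract from original:
$166 - $49.80 = $116.20

$116.20


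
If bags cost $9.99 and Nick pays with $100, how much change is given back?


Start with the amount paid:
$100
Subtract the price:
$100 - $9.99 = $90.01

$90.01


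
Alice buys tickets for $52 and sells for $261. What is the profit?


Selling price = $261
Cost price = $52
Profit = selling price - cost price:
Profit = $261 - $52 = $209

$209


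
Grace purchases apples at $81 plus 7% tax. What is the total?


Calculate the tax:
7% of $81 = $5.67
Add tax to price:
$81 + $5.67 = $86.67

$86.67


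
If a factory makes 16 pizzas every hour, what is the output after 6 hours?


Production rate: 16 pizzas per hour
Time: 6 hours
Total: 16 x 6 = 96 pizzas

96 pizzas


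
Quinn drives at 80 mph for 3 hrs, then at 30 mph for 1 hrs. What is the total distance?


Leg 1 distance:
80 x 3 = 240 miles
Leg 2 distance:
30 x 1 = 30 miles
Total distance:
240 + 30 = 270 miles

270 miles


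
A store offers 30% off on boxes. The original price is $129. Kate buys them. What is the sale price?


Calculate the discount amount:
30% of $129 = $38.70
Subtract from original:
$129 - $38.70 = $90.30

$90.30


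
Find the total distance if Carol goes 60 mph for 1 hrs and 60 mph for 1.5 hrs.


Leg 1 distance:
60 x 1 = 60 miles
Leg 2 distance:
60 x 1.5 = 90 miles
Total distance:
60 + 90 = 150 miles

150 miles


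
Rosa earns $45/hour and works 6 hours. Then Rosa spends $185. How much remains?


Calculate earnings:
6 x $45 = $270
Subtract spending:
$270 - $185 = $85

$85


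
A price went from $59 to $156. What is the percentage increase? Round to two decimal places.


Find the absolute change:
|156 - 59| = 97
Divide by original and multiply by 100:
97 / 59 x 100 = 164.4067...% ≈ 164.41%

164.41%


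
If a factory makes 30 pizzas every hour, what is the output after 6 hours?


Production rate: 30 pizzas per hour
Time: 6 hours
Total: 30 x 6 = 180 pizzas

180 pizzas


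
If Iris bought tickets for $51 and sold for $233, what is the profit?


Selling price = $233
Cost price = $51
Profit = selling price - cost price:
Profit = $233 - $51 = $182

$182


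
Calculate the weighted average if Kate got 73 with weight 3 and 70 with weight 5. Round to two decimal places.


Weighted sum:
3 x 73 + 5 x 70 = 569
Total weight:
3 + 5 = 8
Weighted average:
569 / 8 = 71.125 ≈ 71.13

71.13


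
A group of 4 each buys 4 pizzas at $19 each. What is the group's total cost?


Cost per person:
4 x $19 = $76
Group total:
4 x $76 = $304

$304


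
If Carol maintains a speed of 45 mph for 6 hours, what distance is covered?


Use the formula: distance = speed x time
Speed = 45 mph, Time = 6 hours
45 x 6 = 270 miles

270 miles


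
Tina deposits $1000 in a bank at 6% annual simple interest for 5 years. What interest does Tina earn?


Use the formula I = P x R x T / 100
P x R x T = 1000 x 6 x 5 = 30000
I = 30000 / 100 = $300

$300


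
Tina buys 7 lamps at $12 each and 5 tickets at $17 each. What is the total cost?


Cost of lamps:
7 x $12 = $84
Cost of tickets:
5 x $17 = $85
Add both:
$84 + $85 = $169

$169


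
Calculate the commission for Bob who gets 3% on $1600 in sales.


Convert rate to decimal:
3% = 0.03
Multiply by sales:
$1600 x 0.03 = $48

$48


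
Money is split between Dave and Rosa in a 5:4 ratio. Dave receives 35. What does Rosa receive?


Find the multiplier:
35 / 5 = 7
Apply to Rosa's share:
4 x 7 = 28

28


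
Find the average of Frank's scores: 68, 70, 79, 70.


Add the scores:
68 + 70 + 79 + 70 = 287
Divide by the number of tests:
287 / 4 = 71.75

71.75


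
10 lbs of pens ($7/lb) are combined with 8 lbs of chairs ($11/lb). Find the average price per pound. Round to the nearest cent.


Cost of pens:
10 x $7 = $70
Cost of chairs:
8 x $11 = $88
Total cost: $70 + $88 = $158
Total weight: 18 lbs
Average: $158 / 18 = $8.7777... ≈ $8.78/lb

$8.78/lb


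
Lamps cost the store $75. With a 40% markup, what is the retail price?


Calculate the markup amount:
40% of $75 = $30
Add to cost:
$75 + $30 = $105

$105


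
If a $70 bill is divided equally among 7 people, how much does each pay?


Total bill: $70
Number of people: 7
Each pays: $70 / 7 = $10

$10


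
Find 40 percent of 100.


Convert percentage to decimal:
40% = 0.4
Multiply:
100 x 0.4 = 40

40


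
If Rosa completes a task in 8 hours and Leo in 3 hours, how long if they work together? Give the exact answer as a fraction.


Rosa's rate: 1/8 of the job per hour
Leo's rate: 1/3 of the job per hour
Combined rate: 1/8 + 1/3 = 11/24 per hour
Time = 1 / (11/24) = 24/11 hours (≈ 2.18 hours)

24/11 hours


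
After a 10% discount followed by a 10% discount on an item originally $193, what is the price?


First discount:
10% of $193 = $19.30
Price after first discount:
$193 - $19.30 = $173.70
Second discount:
10% of $173.70 = $17.37
Final price:
$173.70 - $17.37 = $156.33

$156.33


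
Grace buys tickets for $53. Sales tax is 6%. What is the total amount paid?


Calculate the tax:
6% of $53 = $3.18
Add tax to price:
$53 + $3.18 = $56.18

$56.18


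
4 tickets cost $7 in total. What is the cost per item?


Total cost: $7
Number of items: 4
Unit price: $7 / 4 = $1.75

$1.75


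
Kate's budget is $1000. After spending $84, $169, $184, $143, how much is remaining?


Add up expenses:
$84 + $169 + $184 + $143 = $580
Subtract from budget:
$1000 - $580 = $420

$420


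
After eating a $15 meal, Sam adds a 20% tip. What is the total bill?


Calculate the tip:
20% of $15 = $3
Add tip to meal cost:
$15 + $3 = $18

$18


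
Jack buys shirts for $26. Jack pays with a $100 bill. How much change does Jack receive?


Start with the amount paid:
$100
Subtract the price:
$100 - $26 = $74

$74


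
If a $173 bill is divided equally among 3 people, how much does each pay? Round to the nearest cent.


Total bill: $173
Number of people: 3
Each pays: $173 / 3 = $57.6666... ≈ $57.67

$57.67


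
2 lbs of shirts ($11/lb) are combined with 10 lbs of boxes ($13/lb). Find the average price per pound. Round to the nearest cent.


Cost of shirts:
2 x $11 = $22
Cost of boxes:
10 x $13 = $130
Total cost: $22 + $130 = $152
Total weight: 12 lbs
Average: $152 / 12 = $12.6666... ≈ $12.67/lb

$12.67/lb


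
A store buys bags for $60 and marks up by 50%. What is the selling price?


Calculate the markup amount:
50% of $60 = $30
Add to cost:
$60 + $30 = $90

$90


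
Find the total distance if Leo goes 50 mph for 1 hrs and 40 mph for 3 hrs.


Leg 1 distance:
50 x 1 = 50 miles
Leg 2 distance:
40 x 3 = 120 miles
Total distance:
50 + 120 = 170 miles

170 miles


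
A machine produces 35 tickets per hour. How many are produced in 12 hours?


Production rate: 35 tickets per hour
Time: 12 hours
Total: 35 x 12 = 420 tickets

420 tickets


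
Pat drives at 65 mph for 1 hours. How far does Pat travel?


Use the formula: distance = speed x time
Speed = 65 mph, Time = 1 hours
65 x 1 = 65 miles

65 miles


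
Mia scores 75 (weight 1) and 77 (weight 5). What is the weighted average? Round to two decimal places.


Weighted sum:
1 x 75 + 5 x 77 = 460
Total weight:
1 + 5 = 6
Weighted average:
460 / 6 = 76.6666... ≈ 76.67

76.67


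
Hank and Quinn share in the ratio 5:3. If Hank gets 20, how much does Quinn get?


Find the multiplier:
20 / 5 = 4
Apply to Quinn's share:
3 x 4 = 12

12


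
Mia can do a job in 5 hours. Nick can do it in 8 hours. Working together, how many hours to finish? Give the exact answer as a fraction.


Mia's rate: 1/5 of the job per hour
Nick's rate: 1/8 of the job per hour
Combined rate: 1/5 + 1/8 = 13/40 per hour
Time = 1 / (13/40) = 40/13 hours (≈ 3.08 hours)

40/13 hours


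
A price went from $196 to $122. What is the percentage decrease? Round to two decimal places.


Find the absolute change:
|122 - 196| = 74
Divide by original and multiply by 100:
74 / 196 x 100 = 37.7551...% ≈ 37.76%

37.76%


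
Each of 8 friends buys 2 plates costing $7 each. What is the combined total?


Cost per person:
2 x $7 = $14
Group total:
8 x $14 = $112

$112


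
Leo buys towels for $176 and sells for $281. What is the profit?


Selling price = $281
Cost price = $176
Profit = selling price - cost price:
Profit = $281 - $176 = $105

$105


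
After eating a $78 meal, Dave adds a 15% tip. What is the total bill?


Calculate the tip:
15% of $78 = $11.70
Add tip to meal cost:
$78 + $11.70 = $89.70

$89.70


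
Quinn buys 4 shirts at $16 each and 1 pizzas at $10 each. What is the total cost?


Cost of shirts:
4 x $16 = $64
Cost of pizzas:
1 x $10 = $10
Add both:
$64 + $10 = $74

$74


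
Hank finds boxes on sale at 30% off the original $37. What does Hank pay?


Calculate the discount amount:
30% of $37 = $11.10
Subtract from original:
$37 - $11.10 = $25.90

$25.90


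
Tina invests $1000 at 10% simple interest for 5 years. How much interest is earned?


Use the formula I = P x R x T / 100
P x R x T = 1000 x 10 x 5 = 50000
I = 50000 / 100 = $500

$500


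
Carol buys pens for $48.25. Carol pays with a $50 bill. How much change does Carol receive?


Start with the amount paid:
$50
Subtract the price:
$50 - $48.25 = $1.75

$1.75


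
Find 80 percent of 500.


Convert percentage to decimal:
80% = 0.8
Multiply:
500 x 0.8 = 400

400


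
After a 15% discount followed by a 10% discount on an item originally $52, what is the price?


First discount:
15% of $52 = $7.80
Price after first discount:
$52 - $7.80 = $44.20
Second discount:
10% of $44.20 = $4.42
Final price:
$44.20 - $4.42 = $39.78

$39.78


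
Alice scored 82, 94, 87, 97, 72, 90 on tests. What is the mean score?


Add the scores:
82 + 94 + 87 + 97 + 72 + 90 = 522
Divide by the number of tests:
522 / 6 = 87

87


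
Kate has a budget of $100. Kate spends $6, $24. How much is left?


Add up expenses:
$6 + $24 = $30
Subtract from budget:
$100 - $30 = $70

$70


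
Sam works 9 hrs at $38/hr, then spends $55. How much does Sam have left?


Calculate earnings:
9 x $38 = $342
Subtract spending:
$342 - $55 = $287

$287


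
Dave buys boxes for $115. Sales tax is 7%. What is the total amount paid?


Calculate the tax:
7% of $115 = $8.05
Add tax to price:
$115 + $8.05 = $123.05

$123.05


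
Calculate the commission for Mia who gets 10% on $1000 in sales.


Convert rate to decimal:
10% = 0.1
Multiply by sales:
$1000 x 0.1 = $100

$100


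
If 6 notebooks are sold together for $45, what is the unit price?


Total cost: $45
Number of items: 6
Unit price: $45 / 6 = $7.50

$7.50


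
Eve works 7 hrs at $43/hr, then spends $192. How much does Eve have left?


Calculate earnings:
7 x $43 = $301
Subtract spending:
$301 - $192 = $109

$109


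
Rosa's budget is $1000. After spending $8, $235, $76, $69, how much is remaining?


Add up expenses:
$8 + $235 + $76 + $69 = $388
Subtract from budget:
$1000 - $388 = $612

$612


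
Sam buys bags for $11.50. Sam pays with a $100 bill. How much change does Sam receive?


Start with the amount paid:
$100
Subtract the price:
$100 - $11.50 = $88.50

$88.50


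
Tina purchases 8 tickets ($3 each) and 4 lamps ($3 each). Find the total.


Cost of tickets:
8 x $3 = $24
Cost of lamps:
4 x $3 = $12
Add both:
$24 + $12 = $36

$36


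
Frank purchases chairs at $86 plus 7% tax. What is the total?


Calculate the tax:
7% of $86 = $6.02
Add tax to price:
$86 + $6.02 = $92.02

$92.02


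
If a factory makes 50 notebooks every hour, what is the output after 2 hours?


Production rate: 50 notebooks per hour
Time: 2 hours
Total: 50 x 2 = 100 notebooks

100 notebooks


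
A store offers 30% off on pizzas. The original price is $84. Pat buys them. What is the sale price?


Calculate the discount amount:
30% of $84 = $25.20
Subtract from original:
$84 - $25.20 = $58.80

$58.80


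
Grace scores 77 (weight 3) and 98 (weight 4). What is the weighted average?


Weighted sum:
3 x 77 + 4 x 98 = 623
Total weight:
3 + 4 = 7
Weighted average:
623 / 7 = 89

89


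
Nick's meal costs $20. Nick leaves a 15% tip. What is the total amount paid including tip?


Calculate the tip:
15% of $20 = $3
Add tip to meal cost:
$20 + $3 = $23

$23


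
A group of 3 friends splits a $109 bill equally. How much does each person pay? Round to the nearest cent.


Total bill: $109
Number of people: 3
Each pays: $109 / 3 = $36.3333... ≈ $36.33

$36.33


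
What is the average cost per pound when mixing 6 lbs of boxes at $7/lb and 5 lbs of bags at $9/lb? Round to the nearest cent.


Cost of boxes:
6 x $7 = $42
Cost of bags:
5 x $9 = $45
Total cost: $42 + $45 = $87
Total weight: 11 lbs
Average: $87 / 11 = $7.9090... ≈ $7.91/lb

$7.91/lb


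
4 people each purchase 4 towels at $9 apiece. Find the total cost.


Cost per person:
4 x $9 = $36
Group total:
4 x $36 = $144

$144


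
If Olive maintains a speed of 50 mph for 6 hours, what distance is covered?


Use the formula: distance = speed x time
Speed = 50 mph, Time = 6 hours
50 x 6 = 300 miles

300 miles


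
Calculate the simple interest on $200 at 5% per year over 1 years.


Use the formula I = P x R x T / 100
P x R x T = 200 x 5 x 1 = 1000
I = 1000 / 100 = $10

$10


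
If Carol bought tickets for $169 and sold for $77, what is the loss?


Selling price = $77
Cost price = $169
Loss = cost price - selling price:
Loss = $169 - $77 = $92

$92


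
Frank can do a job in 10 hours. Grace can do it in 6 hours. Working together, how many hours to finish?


Frank's rate: 1/10 of the job per hour
Grace's rate: 1/6 of the job per hour
Combined rate: 1/10 + 1/6 = 4/15 per hour
Time = 1 / (4/15) = 15/4 = 3.75 hours

3.75 hours


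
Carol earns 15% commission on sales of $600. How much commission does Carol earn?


Convert rate to decimal:
15% = 0.15
Multiply by sales:
$600 x 0.15 = $90

$90


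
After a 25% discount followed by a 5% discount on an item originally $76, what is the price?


First discount:
25% of $76 = $19
Price after first discount:
$76 - $19 = $57
Second discount:
5% of $57 = $2.85
Final price:
$57 - $2.85 = $54.15

$54.15


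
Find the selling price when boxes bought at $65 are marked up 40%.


Calculate the markup amount:
40% of $65 = $26
Add to cost:
$65 + $26 = $91

$91


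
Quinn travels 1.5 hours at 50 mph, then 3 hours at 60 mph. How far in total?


Leg 1 distance:
50 x 1.5 = 75 miles
Leg 2 distance:
60 x 3 = 180 miles
Total distance:
75 + 180 = 255 miles

255 miles


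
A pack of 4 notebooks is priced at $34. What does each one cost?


Total cost: $34
Number of items: 4
Unit price: $34 / 4 = $8.50

$8.50


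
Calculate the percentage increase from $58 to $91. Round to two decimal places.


Find the absolute change:
|91 - 58| = 33
Divide by original and multiply by 100:
33 / 58 x 100 = 56.8965...% ≈ 56.9%

56.9%


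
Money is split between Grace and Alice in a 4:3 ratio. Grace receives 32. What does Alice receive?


Find the multiplier:
32 / 4 = 8
Apply to Alice's share:
3 x 8 = 24

24


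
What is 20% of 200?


Convert percentage to decimal:
20% = 0.2
Multiply:
200 x 0.2 = 40

40


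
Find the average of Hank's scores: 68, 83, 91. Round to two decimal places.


Add the scores:
68 + 83 + 91 = 242
Divide by the number of tests:
242 / 3 = 80.6666... ≈ 80.67

80.67


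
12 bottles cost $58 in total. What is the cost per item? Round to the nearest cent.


Total cost: $58
Number of items: 12
Unit price: $58 / 12 = $4.8333... ≈ $4.83

$4.83


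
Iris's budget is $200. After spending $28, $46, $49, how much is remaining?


Add up expenses:
$28 + $46 + $49 = $123
Subtract from budget:
$200 - $123 = $77

$77


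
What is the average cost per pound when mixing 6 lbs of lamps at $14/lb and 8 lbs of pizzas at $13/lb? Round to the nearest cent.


Cost of lamps:
6 x $14 = $84
Cost of pizzas:
8 x $13 = $104
Total cost: $84 + $104 = $188
Total weight: 14 lbs
Average: $188 / 14 = $13.4285... ≈ $13.43/lb

$13.43/lb


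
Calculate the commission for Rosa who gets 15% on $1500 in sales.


Convert rate to decimal:
15% = 0.15
Multiply by sales:
$1500 x 0.15 = $225

$225


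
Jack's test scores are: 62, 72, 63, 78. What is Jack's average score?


Add the scores:
62 + 72 + 63 + 78 = 275
Divide by the number of tests:
275 / 4 = 68.75

68.75


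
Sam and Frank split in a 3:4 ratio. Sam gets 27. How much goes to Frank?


Find the multiplier:
27 / 3 = 9
Apply to Frank's share:
4 x 9 = 36

36


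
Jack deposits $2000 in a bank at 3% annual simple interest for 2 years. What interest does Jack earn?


Use the formula I = P x R x T / 100
P x R x T = 2000 x 3 x 2 = 12000
I = 12000 / 100 = $120

$120


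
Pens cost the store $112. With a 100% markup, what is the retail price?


Calculate the markup amount:
100% of $112 = $112
Add to cost:
$112 + $112 = $224

$224


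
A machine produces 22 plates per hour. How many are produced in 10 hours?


Production rate: 22 plates per hour
Time: 10 hours
Total: 22 x 10 = 220 plates

220 plates


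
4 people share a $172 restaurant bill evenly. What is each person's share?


Total bill: $172
Number of people: 4
Each pays: $172 / 4 = $43

$43


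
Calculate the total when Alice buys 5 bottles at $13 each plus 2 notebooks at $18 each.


Cost of bottles:
5 x $13 = $65
Cost of notebooks:
2 x $18 = $36
Add both:
$65 + $36 = $101

$101


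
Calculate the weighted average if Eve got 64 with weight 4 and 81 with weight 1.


Weighted sum:
4 x 64 + 1 x 81 = 337
Total weight:
4 + 1 = 5
Weighted average:
337 / 5 = 67.4

67.4


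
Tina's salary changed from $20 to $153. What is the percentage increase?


Find the absolute change:
|153 - 20| = 133
Divide by original and multiply by 100:
133 / 20 x 100 = 665%

665%


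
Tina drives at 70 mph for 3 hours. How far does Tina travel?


Use the formula: distance = speed x time
Speed = 70 mph, Time = 3 hours
70 x 3 = 210 miles

210 miles


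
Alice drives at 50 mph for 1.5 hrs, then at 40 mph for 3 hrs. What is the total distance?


Leg 1 distance:
50 x 1.5 = 75 miles
Leg 2 distance:
40 x 3 = 120 miles
Total distance:
75 + 120 = 195 miles

195 miles


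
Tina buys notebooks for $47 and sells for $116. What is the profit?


Selling price = $116
Cost price = $47
Profit = selling price - cost price:
Profit = $116 - $47 = $69

$69


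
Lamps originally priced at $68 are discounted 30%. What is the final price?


Calculate the discount amount:
30% of $68 = $20.40
Subtract from original:
$68 - $20.40 = $47.60

$47.60


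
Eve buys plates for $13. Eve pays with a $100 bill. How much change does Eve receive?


Start with the amount paid:
$100
Subtract the price:
$100 - $13 = $87

$87


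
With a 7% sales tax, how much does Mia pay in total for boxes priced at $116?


Calculate the tax:
7% of $116 = $8.12
Add tax to price:
$116 + $8.12 = $124.12

$124.12


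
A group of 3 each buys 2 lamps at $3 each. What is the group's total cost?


Cost per person:
2 x $3 = $6
Group total:
3 x $6 = $18

$18


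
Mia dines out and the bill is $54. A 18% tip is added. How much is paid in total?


Calculate the tip:
18% of $54 = $9.72
Add tip to meal cost:
$54 + $9.72 = $63.72

$63.72


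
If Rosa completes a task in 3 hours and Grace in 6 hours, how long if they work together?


Rosa's rate: 1/3 of the job per hour
Grace's rate: 1/6 of the job per hour
Combined rate: 1/3 + 1/6 = 1/2 per hour
Time = 1 / (1/2) = 2 hours

2 hours


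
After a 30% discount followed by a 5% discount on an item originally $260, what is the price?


First discount:
30% of $260 = $78
Price after first discount:
$260 - $78 = $182
Second discount:
5% of $182 = $9.10
Final price:
$182 - $9.10 = $172.90

$172.90


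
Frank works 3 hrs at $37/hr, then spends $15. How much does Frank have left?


Calculate earnings:
3 x $37 = $111
Subtract spending:
$111 - $15 = $96

$96


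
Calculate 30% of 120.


Convert percentage to decimal:
30% = 0.3
Multiply:
120 x 0.3 = 36

36


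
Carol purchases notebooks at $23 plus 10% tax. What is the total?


Calculate the tax:
10% of $23 = $2.30
Add tax to price:
$23 + $2.30 = $25.30

$25.30


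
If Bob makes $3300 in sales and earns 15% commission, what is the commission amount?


Convert rate to decimal:
15% = 0.15
Multiply by sales:
$3300 x 0.15 = $495

$495


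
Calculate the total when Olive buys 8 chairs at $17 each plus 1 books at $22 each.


Cost of chairs:
8 x $17 = $136
Cost of books:
1 x $22 = $22
Add both:
$136 + $22 = $158

$158


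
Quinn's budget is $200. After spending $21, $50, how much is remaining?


Add up expenses:
$21 + $50 = $71
Subtract from budget:
$200 - $71 = $129

$129


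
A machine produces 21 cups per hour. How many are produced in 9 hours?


Production rate: 21 cups per hour
Time: 9 hours
Total: 21 x 9 = 189 cups

189 cups


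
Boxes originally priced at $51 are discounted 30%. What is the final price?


Calculate the discount amount:
30% of $51 = $15.30
Subtract from original:
$51 - $15.30 = $35.70

$35.70


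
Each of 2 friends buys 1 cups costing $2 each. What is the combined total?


Cost per person:
1 x $2 = $2
Group total:
2 x $2 = $4

$4


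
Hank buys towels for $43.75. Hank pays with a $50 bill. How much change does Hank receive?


Start with the amount paid:
$50
Subtract the price:
$50 - $43.75 = $6.25

$6.25


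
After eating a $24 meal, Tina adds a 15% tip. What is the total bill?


Calculate the tip:
15% of $24 = $3.60
Add tip to meal cost:
$24 + $3.60 = $27.60

$27.60


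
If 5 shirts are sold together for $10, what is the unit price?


Total cost: $10
Number of items: 5
Unit price: $10 / 5 = $2

$2


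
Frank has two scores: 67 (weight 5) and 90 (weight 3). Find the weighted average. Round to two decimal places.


Weighted sum:
5 x 67 + 3 x 90 = 605
Total weight:
5 + 3 = 8
Weighted average:
605 / 8 = 75.625 ≈ 75.63

75.63


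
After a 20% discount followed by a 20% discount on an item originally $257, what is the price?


First discount:
20% of $257 = $51.40
Price after first discount:
$257 - $51.40 = $205.60
Second discount:
20% of $205.60 = $41.12
Final price:
$205.60 - $41.12 = $164.48

$164.48


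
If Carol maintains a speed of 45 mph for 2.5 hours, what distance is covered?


Use the formula: distance = speed x time
Speed = 45 mph, Time = 2.5 hours
45 x 2.5 = 112.5 miles

112.5 miles


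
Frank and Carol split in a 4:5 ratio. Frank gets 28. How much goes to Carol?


Find the multiplier:
28 / 4 = 7
Apply to Carol's share:
5 x 7 = 35

35


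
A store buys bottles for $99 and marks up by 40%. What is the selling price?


Calculate the markup amount:
40% of $99 = $39.60
Add to cost:
$99 + $39.60 = $138.60

$138.60


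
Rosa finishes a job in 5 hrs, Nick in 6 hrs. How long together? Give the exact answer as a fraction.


Rosa's rate: 1/5 of the job per hour
Nick's rate: 1/6 of the job per hour
Combined rate: 1/5 + 1/6 = 11/30 per hour
Time = 1 / (11/30) = 30/11 hours (≈ 2.73 hours)

30/11 hours


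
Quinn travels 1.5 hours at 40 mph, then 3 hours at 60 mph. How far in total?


Leg 1 distance:
40 x 1.5 = 60 miles
Leg 2 distance:
60 x 3 = 180 miles
Total distance:
60 + 180 = 240 miles

240 miles


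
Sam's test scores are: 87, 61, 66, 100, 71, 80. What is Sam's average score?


Add the scores:
87 + 61 + 66 + 100 + 71 + 80 = 465
Divide by the number of tests:
465 / 6 = 77.5

77.5


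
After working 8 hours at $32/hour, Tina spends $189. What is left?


Calculate earnings:
8 x $32 = $256
Subtract spending:
$256 - $189 = $67

$67


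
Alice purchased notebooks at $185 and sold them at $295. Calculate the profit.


Selling price = $295
Cost price = $185
Profit = selling price - cost price:
Profit = $295 - $185 = $110

$110


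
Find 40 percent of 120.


Convert percentage to decimal:
40% = 0.4
Multiply:
120 x 0.4 = 48

48


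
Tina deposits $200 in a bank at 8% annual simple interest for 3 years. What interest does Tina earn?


Use the formula I = P x R x T / 100
P x R x T = 200 x 8 x 3 = 4800
I = 4800 / 100 = $48

$48


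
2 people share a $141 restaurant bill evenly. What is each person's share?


Total bill: $141
Number of people: 2
Each pays: $141 / 2 = $70.50

$70.50


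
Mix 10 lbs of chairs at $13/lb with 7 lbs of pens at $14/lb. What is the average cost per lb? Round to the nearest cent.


Cost of chairs:
10 x $13 = $130
Cost of pens:
7 x $14 = $98
Total cost: $130 + $98 = $228
Total weight: 17 lbs
Average: $228 / 17 = $13.4117... ≈ $13.41/lb

$13.41/lb


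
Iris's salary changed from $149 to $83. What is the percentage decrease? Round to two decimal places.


Find the absolute change:
|83 - 149| = 66
Divide by original and multiply by 100:
66 / 149 x 100 = 44.2953...% ≈ 44.3%

44.3%
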